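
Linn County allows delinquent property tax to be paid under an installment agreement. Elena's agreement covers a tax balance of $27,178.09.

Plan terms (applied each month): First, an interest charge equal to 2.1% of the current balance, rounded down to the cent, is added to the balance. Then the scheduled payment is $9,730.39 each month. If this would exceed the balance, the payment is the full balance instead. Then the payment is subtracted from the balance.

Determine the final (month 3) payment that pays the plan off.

# | Opening | Interest | Payment | End bal
1 | $27,178.09 | $570.73 | $9,730.39 | $18,018.43
2 | $18,018.43 | $378.38 | $9,730.39 | $8,666.42
3 | $8,666.42 | $181.99 | $8,848.41 | $0.00

$8,848.41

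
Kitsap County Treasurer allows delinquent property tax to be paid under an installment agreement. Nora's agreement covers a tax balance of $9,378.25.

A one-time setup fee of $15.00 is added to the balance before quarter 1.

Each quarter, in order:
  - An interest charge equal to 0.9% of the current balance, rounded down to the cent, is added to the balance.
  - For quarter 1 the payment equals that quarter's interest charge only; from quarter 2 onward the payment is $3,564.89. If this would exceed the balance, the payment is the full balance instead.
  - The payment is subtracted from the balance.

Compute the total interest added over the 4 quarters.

$243.88

Quarter 1: opening $9,393.25; interest $84.53 → $9,477.78; payment $84.53; balance $9,393.25
Quarter 2: opening $9,393.25; interest $84.53 → $9,477.78; payment $3,564.89; balance $5,912.89
Quarter 3: opening $5,912.89; interest $53.21 → $5,966.10; payment $3,564.89; balance $2,401.21
Quarter 4: opening $2,401.21; interest $21.61 → $2,422.82; payment $2,422.82; balance $0.00
Total interest: $84.53 + $84.53 + $53.21 + $21.61 = $243.88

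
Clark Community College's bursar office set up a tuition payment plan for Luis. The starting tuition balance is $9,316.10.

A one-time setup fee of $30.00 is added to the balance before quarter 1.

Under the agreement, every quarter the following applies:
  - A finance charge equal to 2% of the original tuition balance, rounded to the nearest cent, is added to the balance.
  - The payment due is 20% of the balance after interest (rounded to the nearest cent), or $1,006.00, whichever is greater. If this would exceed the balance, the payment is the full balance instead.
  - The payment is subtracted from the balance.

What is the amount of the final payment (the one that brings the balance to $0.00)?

# | Opening | Interest | Payment | End bal
1 | $9,346.10 | $186.32 | $1,906.48 | $7,625.94
2 | $7,625.94 | $186.32 | $1,562.45 | $6,249.81
3 | $6,249.81 | $186.32 | $1,287.23 | $5,148.90
4 | $5,148.90 | $186.32 | $1,067.04 | $4,268.18
5 | $4,268.18 | $186.32 | $1,006.00 | $3,448.50
6 | $3,448.50 | $186.32 | $1,006.00 | $2,628.82
7 | $2,628.82 | $186.32 | $1,006.00 | $1,809.14
8 | $1,809.14 | $186.32 | $1,006.00 | $989.46
9 | $989.46 | $186.32 | $1,006.00 | $169.78
10 | $169.78 | $186.32 | $356.10 | $0.00

$356.10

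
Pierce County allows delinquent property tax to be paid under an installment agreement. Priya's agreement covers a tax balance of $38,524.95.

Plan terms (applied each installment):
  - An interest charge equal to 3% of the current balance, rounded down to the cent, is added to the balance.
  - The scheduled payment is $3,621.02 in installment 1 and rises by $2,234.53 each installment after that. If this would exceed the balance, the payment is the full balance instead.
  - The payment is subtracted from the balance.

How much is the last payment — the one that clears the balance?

Installment 1: opening $38,524.95; interest $1,155.74 → $39,680.69; payment $3,621.02; balance $36,059.67
Installment 2: opening $36,059.67; interest $1,081.79 → $37,141.46; payment $5,855.55; balance $31,285.91
Installment 3: opening $31,285.91; interest $938.57 → $32,224.48; payment $8,090.08; balance $24,134.40
Installment 4: opening $24,134.40; interest $724.03 → $24,858.43; payment $10,324.61; balance $14,533.82
Installment 5: opening $14,533.82; interest $436.01 → $14,969.83; payment $12,559.14; balance $2,410.69
Installment 6: opening $2,410.69; interest $72.32 → $2,483.01; payment $2,483.01; balance $0.00

$2,483.01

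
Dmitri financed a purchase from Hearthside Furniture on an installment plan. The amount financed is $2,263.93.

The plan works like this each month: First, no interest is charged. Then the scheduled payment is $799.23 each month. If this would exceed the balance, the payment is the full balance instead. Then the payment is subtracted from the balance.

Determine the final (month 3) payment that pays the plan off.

Month 1: $2,263.93 − $799.23 → $1,464.70
Month 2: $1,464.70 − $799.23 → $665.47
Month 3: $665.47 − $665.47 → $0.00

$665.47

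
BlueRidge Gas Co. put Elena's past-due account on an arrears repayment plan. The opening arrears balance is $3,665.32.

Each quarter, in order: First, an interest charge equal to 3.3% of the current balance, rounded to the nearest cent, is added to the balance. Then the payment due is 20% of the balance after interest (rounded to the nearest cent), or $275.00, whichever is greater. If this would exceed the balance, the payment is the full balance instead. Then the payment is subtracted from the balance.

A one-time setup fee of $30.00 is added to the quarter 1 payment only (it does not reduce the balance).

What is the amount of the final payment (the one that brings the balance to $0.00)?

Quarter 1: $3,665.32 +$120.96 interest = $3,786.28; pay $757.26 (+ $30.00 fee) → $3,029.02
Quarter 2: $3,029.02 +$99.96 interest = $3,128.98; pay $625.80 → $2,503.18
Quarter 3: $2,503.18 +$82.60 interest = $2,585.78; pay $517.16 → $2,068.62
Quarter 4: $2,068.62 +$68.26 interest = $2,136.88; pay $427.38 → $1,709.50
Quarter 5: $1,709.50 +$56.41 interest = $1,765.91; pay $353.18 → $1,412.73
Quarter 6: $1,412.73 +$46.62 interest = $1,459.35; pay $291.87 → $1,167.48
Quarter 7: $1,167.48 +$38.53 interest = $1,206.01; pay $275.00 → $931.01
Quarter 8: $931.01 +$30.72 interest = $961.73; pay $275.00 → $686.73
Quarter 9: $686.73 +$22.66 interest = $709.39; pay $275.00 → $434.39
Quarter 10: $434.39 +$14.33 interest = $448.72; pay $275.00 → $173.72
Quarter 11: $173.72 +$5.73 interest = $179.45; pay $179.45 → $0.00

$179.45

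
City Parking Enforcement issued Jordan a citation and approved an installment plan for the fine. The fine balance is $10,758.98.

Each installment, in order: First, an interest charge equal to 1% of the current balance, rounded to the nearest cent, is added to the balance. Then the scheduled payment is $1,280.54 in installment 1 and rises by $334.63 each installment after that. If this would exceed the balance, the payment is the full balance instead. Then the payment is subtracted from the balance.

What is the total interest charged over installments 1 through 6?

Installment 1: opening $10,758.98; interest $107.59 → $10,866.57; payment $1,280.54; balance $9,586.03
Installment 2: opening $9,586.03; interest $95.86 → $9,681.89; payment $1,615.17; balance $8,066.72
Installment 3: opening $8,066.72; interest $80.67 → $8,147.39; payment $1,949.80; balance $6,197.59
Installment 4: opening $6,197.59; interest $61.98 → $6,259.57; payment $2,284.43; balance $3,975.14
Installment 5: opening $3,975.14; interest $39.75 → $4,014.89; payment $2,619.06; balance $1,395.83
Installment 6: opening $1,395.83; interest $13.96 → $1,409.79; payment $1,409.79; balance $0.00
Total interest: $107.59 + $95.86 + $80.67 + $61.98 + $39.75 + $13.96 = $399.81

$399.81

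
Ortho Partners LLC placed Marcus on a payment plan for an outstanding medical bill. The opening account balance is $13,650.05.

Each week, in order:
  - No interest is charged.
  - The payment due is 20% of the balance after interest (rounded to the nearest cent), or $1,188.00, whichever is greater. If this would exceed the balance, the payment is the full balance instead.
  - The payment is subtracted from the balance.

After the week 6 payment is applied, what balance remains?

Week 1: opening $13,650.05; payment $2,730.01; balance $10,920.04
Week 2: opening $10,920.04; payment $2,184.01; balance $8,736.03
Week 3: opening $8,736.03; payment $1,747.21; balance $6,988.82
Week 4: opening $6,988.82; payment $1,397.76; balance $5,591.06
Week 5: opening $5,591.06; payment $1,188.00; balance $4,403.06
Week 6: opening $4,403.06; payment $1,188.00; balance $3,215.06

$3,215.06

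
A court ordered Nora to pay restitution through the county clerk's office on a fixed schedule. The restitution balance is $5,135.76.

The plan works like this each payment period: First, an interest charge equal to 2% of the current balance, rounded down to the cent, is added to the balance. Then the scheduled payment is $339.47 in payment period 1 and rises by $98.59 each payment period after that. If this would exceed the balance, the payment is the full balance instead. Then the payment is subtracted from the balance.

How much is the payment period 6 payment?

$832.42

Payment period 1: $5,135.76 +$102.71 interest = $5,238.47; pay $339.47 → $4,899.00
Payment period 2: $4,899.00 +$97.98 interest = $4,996.98; pay $438.06 → $4,558.92
Payment period 3: $4,558.92 +$91.17 interest = $4,650.09; pay $536.65 → $4,113.44
Payment period 4: $4,113.44 +$82.26 interest = $4,195.70; pay $635.24 → $3,560.46
Payment period 5: $3,560.46 +$71.20 interest = $3,631.66; pay $733.83 → $2,897.83
Payment period 6: $2,897.83 +$57.95 interest = $2,955.78; pay $832.42 → $2,123.36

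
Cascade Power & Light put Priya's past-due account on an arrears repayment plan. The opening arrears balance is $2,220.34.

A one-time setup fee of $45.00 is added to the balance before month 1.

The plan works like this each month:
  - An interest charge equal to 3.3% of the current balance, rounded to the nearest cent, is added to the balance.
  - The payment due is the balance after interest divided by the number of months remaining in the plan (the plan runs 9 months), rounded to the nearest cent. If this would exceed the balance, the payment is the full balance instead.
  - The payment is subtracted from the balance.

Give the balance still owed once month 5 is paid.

$1,184.28

Month 1: $2,265.34 +$74.76 interest = $2,340.10; pay $260.01 → $2,080.09
Month 2: $2,080.09 +$68.64 interest = $2,148.73; pay $268.59 → $1,880.14
Month 3: $1,880.14 +$62.04 interest = $1,942.18; pay $277.45 → $1,664.73
Month 4: $1,664.73 +$54.94 interest = $1,719.67; pay $286.61 → $1,433.06
Month 5: $1,433.06 +$47.29 interest = $1,480.35; pay $296.07 → $1,184.28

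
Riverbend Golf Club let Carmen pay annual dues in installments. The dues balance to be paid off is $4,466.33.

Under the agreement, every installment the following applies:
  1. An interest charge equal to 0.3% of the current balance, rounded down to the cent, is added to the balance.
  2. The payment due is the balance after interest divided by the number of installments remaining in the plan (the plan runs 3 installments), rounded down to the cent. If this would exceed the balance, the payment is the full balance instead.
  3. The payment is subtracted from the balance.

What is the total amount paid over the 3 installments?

$4,493.16

Installment 1: opening $4,466.33; interest $13.39 → $4,479.72; payment $1,493.24; balance $2,986.48
Installment 2: opening $2,986.48; interest $8.95 → $2,995.43; payment $1,497.71; balance $1,497.72
Installment 3: opening $1,497.72; interest $4.49 → $1,502.21; payment $1,502.21; balance $0.00
Total paid: $4,493.16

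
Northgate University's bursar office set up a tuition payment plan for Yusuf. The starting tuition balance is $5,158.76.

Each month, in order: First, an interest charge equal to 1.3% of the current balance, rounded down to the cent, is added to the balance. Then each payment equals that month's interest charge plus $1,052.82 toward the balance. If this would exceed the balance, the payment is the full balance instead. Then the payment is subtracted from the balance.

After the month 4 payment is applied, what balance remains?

$947.48

Month 1: $5,158.76 +$67.06 interest = $5,225.82; pay $1,119.88 → $4,105.94
Month 2: $4,105.94 +$53.37 interest = $4,159.31; pay $1,106.19 → $3,053.12
Month 3: $3,053.12 +$39.69 interest = $3,092.81; pay $1,092.51 → $2,000.30
Month 4: $2,000.30 +$26.00 interest = $2,026.30; pay $1,078.82 → $947.48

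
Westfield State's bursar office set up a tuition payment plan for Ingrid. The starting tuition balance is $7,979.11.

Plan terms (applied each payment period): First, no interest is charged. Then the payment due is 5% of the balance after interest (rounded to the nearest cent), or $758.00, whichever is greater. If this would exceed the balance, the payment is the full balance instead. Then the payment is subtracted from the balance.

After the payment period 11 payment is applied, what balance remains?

$0.00

# | Opening | Payment | End bal
1 | $7,979.11 | $758.00 | $7,221.11
2 | $7,221.11 | $758.00 | $6,463.11
3 | $6,463.11 | $758.00 | $5,705.11
4 | $5,705.11 | $758.00 | $4,947.11
5 | $4,947.11 | $758.00 | $4,189.11
6 | $4,189.11 | $758.00 | $3,431.11
7 | $3,431.11 | $758.00 | $2,673.11
8 | $2,673.11 | $758.00 | $1,915.11
9 | $1,915.11 | $758.00 | $1,157.11
10 | $1,157.11 | $758.00 | $399.11
11 | $399.11 | $399.11 | $0.00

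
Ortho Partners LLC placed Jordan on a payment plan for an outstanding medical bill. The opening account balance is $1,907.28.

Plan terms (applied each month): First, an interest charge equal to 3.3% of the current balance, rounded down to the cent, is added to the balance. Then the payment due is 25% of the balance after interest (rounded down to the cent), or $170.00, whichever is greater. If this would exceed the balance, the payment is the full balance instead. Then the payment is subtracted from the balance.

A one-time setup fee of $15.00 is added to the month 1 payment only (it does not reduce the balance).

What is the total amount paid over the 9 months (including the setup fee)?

$2,163.08

Month 1: opening $1,907.28; interest $62.94 → $1,970.22; payment $492.55 (+ $15.00 fee); balance $1,477.67
Month 2: opening $1,477.67; interest $48.76 → $1,526.43; payment $381.60; balance $1,144.83
Month 3: opening $1,144.83; interest $37.77 → $1,182.60; payment $295.65; balance $886.95
Month 4: opening $886.95; interest $29.26 → $916.21; payment $229.05; balance $687.16
Month 5: opening $687.16; interest $22.67 → $709.83; payment $177.45; balance $532.38
Month 6: opening $532.38; interest $17.56 → $549.94; payment $170.00; balance $379.94
Month 7: opening $379.94; interest $12.53 → $392.47; payment $170.00; balance $222.47
Month 8: opening $222.47; interest $7.34 → $229.81; payment $170.00; balance $59.81
Month 9: opening $59.81; interest $1.97 → $61.78; payment $61.78; balance $0.00
Total paid: $2,163.08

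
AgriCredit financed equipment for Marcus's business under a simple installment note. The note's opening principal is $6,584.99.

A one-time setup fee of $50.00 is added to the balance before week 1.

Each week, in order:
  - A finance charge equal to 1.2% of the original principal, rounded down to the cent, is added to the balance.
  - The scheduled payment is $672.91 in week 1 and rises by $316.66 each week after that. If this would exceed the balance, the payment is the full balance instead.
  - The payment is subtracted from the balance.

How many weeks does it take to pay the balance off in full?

6

Week 1: opening $6,634.99; interest $79.01 → $6,714.00; payment $672.91; balance $6,041.09
Week 2: opening $6,041.09; interest $79.01 → $6,120.10; payment $989.57; balance $5,130.53
Week 3: opening $5,130.53; interest $79.01 → $5,209.54; payment $1,306.23; balance $3,903.31
Week 4: opening $3,903.31; interest $79.01 → $3,982.32; payment $1,622.89; balance $2,359.43
Week 5: opening $2,359.43; interest $79.01 → $2,438.44; payment $1,939.55; balance $498.89
Week 6: opening $498.89; interest $79.01 → $577.90; payment $577.90; balance $0.00
Balance reaches $0.00 in week 6.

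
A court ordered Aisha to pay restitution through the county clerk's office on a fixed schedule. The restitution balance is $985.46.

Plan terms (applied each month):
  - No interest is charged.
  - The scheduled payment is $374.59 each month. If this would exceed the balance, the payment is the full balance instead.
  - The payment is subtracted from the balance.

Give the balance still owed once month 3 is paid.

$0.00

Month 1: $985.46 − $374.59 → $610.87
Month 2: $610.87 − $374.59 → $236.28
Month 3: $236.28 − $236.28 → $0.00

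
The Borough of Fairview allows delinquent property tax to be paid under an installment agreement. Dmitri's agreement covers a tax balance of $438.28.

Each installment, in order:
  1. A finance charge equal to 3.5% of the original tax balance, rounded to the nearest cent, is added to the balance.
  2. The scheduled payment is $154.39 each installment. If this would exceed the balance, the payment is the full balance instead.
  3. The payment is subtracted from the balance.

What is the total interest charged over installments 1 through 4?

Installment 1: opening $438.28; interest $15.34 → $453.62; payment $154.39; balance $299.23
Installment 2: opening $299.23; interest $15.34 → $314.57; payment $154.39; balance $160.18
Installment 3: opening $160.18; interest $15.34 → $175.52; payment $154.39; balance $21.13
Installment 4: opening $21.13; interest $15.34 → $36.47; payment $36.47; balance $0.00
Total interest: $15.34 + $15.34 + $15.34 + $15.34 = $61.36

$61.36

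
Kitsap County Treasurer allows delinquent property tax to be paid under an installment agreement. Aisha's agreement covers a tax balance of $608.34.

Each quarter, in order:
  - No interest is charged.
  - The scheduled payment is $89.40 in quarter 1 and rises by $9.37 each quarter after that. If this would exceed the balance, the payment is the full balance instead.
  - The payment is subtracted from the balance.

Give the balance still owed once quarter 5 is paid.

$67.64

Quarter 1: $608.34 − $89.40 → $518.94
Quarter 2: $518.94 − $98.77 → $420.17
Quarter 3: $420.17 − $108.14 → $312.03
Quarter 4: $312.03 − $117.51 → $194.52
Quarter 5: $194.52 − $126.88 → $67.64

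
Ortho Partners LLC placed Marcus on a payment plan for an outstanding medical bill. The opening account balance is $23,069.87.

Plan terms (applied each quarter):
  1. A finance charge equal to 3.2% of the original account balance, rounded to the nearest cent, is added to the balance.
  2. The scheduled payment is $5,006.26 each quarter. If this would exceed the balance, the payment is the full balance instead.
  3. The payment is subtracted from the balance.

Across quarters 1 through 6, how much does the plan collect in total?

$27,499.31

# | Opening | Interest | Payment | End bal
1 | $23,069.87 | $738.24 | $5,006.26 | $18,801.85
2 | $18,801.85 | $738.24 | $5,006.26 | $14,533.83
3 | $14,533.83 | $738.24 | $5,006.26 | $10,265.81
4 | $10,265.81 | $738.24 | $5,006.26 | $5,997.79
5 | $5,997.79 | $738.24 | $5,006.26 | $1,729.77
6 | $1,729.77 | $738.24 | $2,468.01 | $0.00
Total paid: $27,499.31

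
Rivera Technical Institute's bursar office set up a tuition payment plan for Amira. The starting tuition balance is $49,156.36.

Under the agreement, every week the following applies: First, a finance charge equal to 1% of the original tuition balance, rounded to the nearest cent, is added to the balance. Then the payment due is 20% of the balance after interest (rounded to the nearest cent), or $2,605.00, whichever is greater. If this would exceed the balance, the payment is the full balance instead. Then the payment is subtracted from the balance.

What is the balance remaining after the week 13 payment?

Week 1: opening $49,156.36; interest $491.56 → $49,647.92; payment $9,929.58; balance $39,718.34
Week 2: opening $39,718.34; interest $491.56 → $40,209.90; payment $8,041.98; balance $32,167.92
Week 3: opening $32,167.92; interest $491.56 → $32,659.48; payment $6,531.90; balance $26,127.58
Week 4: opening $26,127.58; interest $491.56 → $26,619.14; payment $5,323.83; balance $21,295.31
Week 5: opening $21,295.31; interest $491.56 → $21,786.87; payment $4,357.37; balance $17,429.50
Week 6: opening $17,429.50; interest $491.56 → $17,921.06; payment $3,584.21; balance $14,336.85
Week 7: opening $14,336.85; interest $491.56 → $14,828.41; payment $2,965.68; balance $11,862.73
Week 8: opening $11,862.73; interest $491.56 → $12,354.29; payment $2,605.00; balance $9,749.29
Week 9: opening $9,749.29; interest $491.56 → $10,240.85; payment $2,605.00; balance $7,635.85
Week 10: opening $7,635.85; interest $491.56 → $8,127.41; payment $2,605.00; balance $5,522.41
Week 11: opening $5,522.41; interest $491.56 → $6,013.97; payment $2,605.00; balance $3,408.97
Week 12: opening $3,408.97; interest $491.56 → $3,900.53; payment $2,605.00; balance $1,295.53
Week 13: opening $1,295.53; interest $491.56 → $1,787.09; payment $1,787.09; balance $0.00

$0.00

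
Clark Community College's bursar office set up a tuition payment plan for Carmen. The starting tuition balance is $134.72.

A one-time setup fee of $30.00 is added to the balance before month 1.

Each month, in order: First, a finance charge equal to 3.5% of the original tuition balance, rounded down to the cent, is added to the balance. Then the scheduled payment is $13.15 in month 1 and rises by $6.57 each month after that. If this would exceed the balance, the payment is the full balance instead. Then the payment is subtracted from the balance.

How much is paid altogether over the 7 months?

Month 1: opening $164.72; interest $4.71 → $169.43; payment $13.15; balance $156.28
Month 2: opening $156.28; interest $4.71 → $160.99; payment $19.72; balance $141.27
Month 3: opening $141.27; interest $4.71 → $145.98; payment $26.29; balance $119.69
Month 4: opening $119.69; interest $4.71 → $124.40; payment $32.86; balance $91.54
Month 5: opening $91.54; interest $4.71 → $96.25; payment $39.43; balance $56.82
Month 6: opening $56.82; interest $4.71 → $61.53; payment $46.00; balance $15.53
Month 7: opening $15.53; interest $4.71 → $20.24; payment $20.24; balance $0.00
Total paid: $197.69

$197.69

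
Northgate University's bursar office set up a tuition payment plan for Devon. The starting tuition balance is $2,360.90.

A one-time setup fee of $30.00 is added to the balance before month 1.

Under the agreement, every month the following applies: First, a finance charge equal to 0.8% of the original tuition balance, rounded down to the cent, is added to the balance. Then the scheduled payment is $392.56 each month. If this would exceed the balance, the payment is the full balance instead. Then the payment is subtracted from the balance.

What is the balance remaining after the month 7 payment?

# | Opening | Interest | Payment | End bal
1 | $2,390.90 | $18.88 | $392.56 | $2,017.22
2 | $2,017.22 | $18.88 | $392.56 | $1,643.54
3 | $1,643.54 | $18.88 | $392.56 | $1,269.86
4 | $1,269.86 | $18.88 | $392.56 | $896.18
5 | $896.18 | $18.88 | $392.56 | $522.50
6 | $522.50 | $18.88 | $392.56 | $148.82
7 | $148.82 | $18.88 | $167.70 | $0.00

$0.00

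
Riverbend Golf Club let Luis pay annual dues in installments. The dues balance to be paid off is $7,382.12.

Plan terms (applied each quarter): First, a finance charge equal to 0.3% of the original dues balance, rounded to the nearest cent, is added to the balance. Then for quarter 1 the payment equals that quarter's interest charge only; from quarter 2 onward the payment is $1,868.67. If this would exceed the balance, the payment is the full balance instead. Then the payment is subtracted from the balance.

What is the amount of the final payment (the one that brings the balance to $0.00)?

$1,864.71

Quarter 1: $7,382.12 +$22.15 interest = $7,404.27; pay $22.15 → $7,382.12
Quarter 2: $7,382.12 +$22.15 interest = $7,404.27; pay $1,868.67 → $5,535.60
Quarter 3: $5,535.60 +$22.15 interest = $5,557.75; pay $1,868.67 → $3,689.08
Quarter 4: $3,689.08 +$22.15 interest = $3,711.23; pay $1,868.67 → $1,842.56
Quarter 5: $1,842.56 +$22.15 interest = $1,864.71; pay $1,864.71 → $0.00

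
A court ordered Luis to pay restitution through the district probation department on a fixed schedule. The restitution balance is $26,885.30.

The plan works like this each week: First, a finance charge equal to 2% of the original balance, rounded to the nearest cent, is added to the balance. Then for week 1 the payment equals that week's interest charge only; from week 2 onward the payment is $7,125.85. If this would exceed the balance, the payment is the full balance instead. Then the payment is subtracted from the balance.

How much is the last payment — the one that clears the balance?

# | Opening | Interest | Payment | End bal
1 | $26,885.30 | $537.71 | $537.71 | $26,885.30
2 | $26,885.30 | $537.71 | $7,125.85 | $20,297.16
3 | $20,297.16 | $537.71 | $7,125.85 | $13,709.02
4 | $13,709.02 | $537.71 | $7,125.85 | $7,120.88
5 | $7,120.88 | $537.71 | $7,125.85 | $532.74
6 | $532.74 | $537.71 | $1,070.45 | $0.00

$1,070.45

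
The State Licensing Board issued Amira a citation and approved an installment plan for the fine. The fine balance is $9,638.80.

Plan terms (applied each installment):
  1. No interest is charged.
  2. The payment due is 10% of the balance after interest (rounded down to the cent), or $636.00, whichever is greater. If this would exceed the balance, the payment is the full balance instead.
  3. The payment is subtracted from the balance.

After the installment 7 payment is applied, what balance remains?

$4,416.03

# | Opening | Payment | End bal
1 | $9,638.80 | $963.88 | $8,674.92
2 | $8,674.92 | $867.49 | $7,807.43
3 | $7,807.43 | $780.74 | $7,026.69
4 | $7,026.69 | $702.66 | $6,324.03
5 | $6,324.03 | $636.00 | $5,688.03
6 | $5,688.03 | $636.00 | $5,052.03
7 | $5,052.03 | $636.00 | $4,416.03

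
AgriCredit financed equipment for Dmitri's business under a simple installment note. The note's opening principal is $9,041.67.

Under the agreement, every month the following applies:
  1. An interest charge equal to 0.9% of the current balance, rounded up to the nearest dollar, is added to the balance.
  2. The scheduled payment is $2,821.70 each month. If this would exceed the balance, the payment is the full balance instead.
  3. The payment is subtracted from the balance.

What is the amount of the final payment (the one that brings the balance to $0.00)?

$754.57

# | Opening | Interest | Payment | End bal
1 | $9,041.67 | $82.00 | $2,821.70 | $6,301.97
2 | $6,301.97 | $57.00 | $2,821.70 | $3,537.27
3 | $3,537.27 | $32.00 | $2,821.70 | $747.57
4 | $747.57 | $7.00 | $754.57 | $0.00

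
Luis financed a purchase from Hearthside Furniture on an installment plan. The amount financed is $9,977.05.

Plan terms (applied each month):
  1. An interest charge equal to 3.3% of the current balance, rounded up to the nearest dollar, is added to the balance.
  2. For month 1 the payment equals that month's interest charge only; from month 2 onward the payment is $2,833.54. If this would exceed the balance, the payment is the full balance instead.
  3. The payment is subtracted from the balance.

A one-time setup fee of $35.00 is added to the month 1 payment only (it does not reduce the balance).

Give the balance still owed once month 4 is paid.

Month 1: $9,977.05 +$330.00 interest = $10,307.05; pay $330.00 (+ $35.00 fee) → $9,977.05
Month 2: $9,977.05 +$330.00 interest = $10,307.05; pay $2,833.54 → $7,473.51
Month 3: $7,473.51 +$247.00 interest = $7,720.51; pay $2,833.54 → $4,886.97
Month 4: $4,886.97 +$162.00 interest = $5,048.97; pay $2,833.54 → $2,215.43

$2,215.43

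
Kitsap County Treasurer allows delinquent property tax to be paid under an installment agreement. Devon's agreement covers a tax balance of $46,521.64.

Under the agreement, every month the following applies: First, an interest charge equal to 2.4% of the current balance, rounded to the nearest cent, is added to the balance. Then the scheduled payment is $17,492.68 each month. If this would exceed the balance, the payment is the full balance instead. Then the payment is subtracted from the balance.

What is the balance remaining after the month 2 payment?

$13,376.29

Month 1: opening $46,521.64; interest $1,116.52 → $47,638.16; payment $17,492.68; balance $30,145.48
Month 2: opening $30,145.48; interest $723.49 → $30,868.97; payment $17,492.68; balance $13,376.29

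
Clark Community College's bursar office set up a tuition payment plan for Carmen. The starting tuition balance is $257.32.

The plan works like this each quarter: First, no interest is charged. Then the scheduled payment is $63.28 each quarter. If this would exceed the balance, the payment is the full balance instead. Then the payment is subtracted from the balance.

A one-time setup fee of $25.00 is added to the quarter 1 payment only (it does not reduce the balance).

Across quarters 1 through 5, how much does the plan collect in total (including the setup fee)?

$282.32

Quarter 1: $257.32 − $63.28 (+ $25.00 fee) → $194.04
Quarter 2: $194.04 − $63.28 → $130.76
Quarter 3: $130.76 − $63.28 → $67.48
Quarter 4: $67.48 − $63.28 → $4.20
Quarter 5: $4.20 − $4.20 → $0.00
Total paid: $282.32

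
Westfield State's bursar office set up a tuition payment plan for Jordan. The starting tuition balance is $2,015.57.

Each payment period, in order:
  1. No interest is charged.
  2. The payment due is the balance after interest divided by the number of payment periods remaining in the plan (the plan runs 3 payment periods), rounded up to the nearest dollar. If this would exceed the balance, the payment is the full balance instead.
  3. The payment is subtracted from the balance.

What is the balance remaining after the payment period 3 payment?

Payment period 1: opening $2,015.57; payment $672.00; balance $1,343.57
Payment period 2: opening $1,343.57; payment $672.00; balance $671.57
Payment period 3: opening $671.57; payment $671.57; balance $0.00

$0.00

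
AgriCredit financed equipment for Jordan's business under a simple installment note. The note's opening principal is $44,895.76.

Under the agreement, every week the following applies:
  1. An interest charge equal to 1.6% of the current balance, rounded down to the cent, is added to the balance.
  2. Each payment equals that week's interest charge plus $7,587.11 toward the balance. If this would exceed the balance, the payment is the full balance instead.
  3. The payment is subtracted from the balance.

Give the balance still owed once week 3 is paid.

$22,134.43

Week 1: opening $44,895.76; interest $718.33 → $45,614.09; payment $8,305.44; balance $37,308.65
Week 2: opening $37,308.65; interest $596.93 → $37,905.58; payment $8,184.04; balance $29,721.54
Week 3: opening $29,721.54; interest $475.54 → $30,197.08; payment $8,062.65; balance $22,134.43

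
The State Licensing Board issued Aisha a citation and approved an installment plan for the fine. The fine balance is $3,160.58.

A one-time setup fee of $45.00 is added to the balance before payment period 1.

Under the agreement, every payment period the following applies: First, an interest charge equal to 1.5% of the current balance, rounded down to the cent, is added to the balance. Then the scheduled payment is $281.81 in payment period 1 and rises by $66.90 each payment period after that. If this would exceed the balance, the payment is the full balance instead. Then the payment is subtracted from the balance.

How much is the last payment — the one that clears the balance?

Payment period 1: opening $3,205.58; interest $48.08 → $3,253.66; payment $281.81; balance $2,971.85
Payment period 2: opening $2,971.85; interest $44.57 → $3,016.42; payment $348.71; balance $2,667.71
Payment period 3: opening $2,667.71; interest $40.01 → $2,707.72; payment $415.61; balance $2,292.11
Payment period 4: opening $2,292.11; interest $34.38 → $2,326.49; payment $482.51; balance $1,843.98
Payment period 5: opening $1,843.98; interest $27.65 → $1,871.63; payment $549.41; balance $1,322.22
Payment period 6: opening $1,322.22; interest $19.83 → $1,342.05; payment $616.31; balance $725.74
Payment period 7: opening $725.74; interest $10.88 → $736.62; payment $683.21; balance $53.41
Payment period 8: opening $53.41; interest $0.80 → $54.21; payment $54.21; balance $0.00

$54.21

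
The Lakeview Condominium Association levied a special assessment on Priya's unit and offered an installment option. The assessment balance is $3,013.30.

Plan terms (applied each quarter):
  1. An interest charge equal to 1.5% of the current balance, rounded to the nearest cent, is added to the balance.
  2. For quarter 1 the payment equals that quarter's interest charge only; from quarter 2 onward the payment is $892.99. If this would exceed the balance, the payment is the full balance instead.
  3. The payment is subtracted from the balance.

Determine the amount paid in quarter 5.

# | Opening | Interest | Payment | End bal
1 | $3,013.30 | $45.20 | $45.20 | $3,013.30
2 | $3,013.30 | $45.20 | $892.99 | $2,165.51
3 | $2,165.51 | $32.48 | $892.99 | $1,305.00
4 | $1,305.00 | $19.58 | $892.99 | $431.59
5 | $431.59 | $6.47 | $438.06 | $0.00

$438.06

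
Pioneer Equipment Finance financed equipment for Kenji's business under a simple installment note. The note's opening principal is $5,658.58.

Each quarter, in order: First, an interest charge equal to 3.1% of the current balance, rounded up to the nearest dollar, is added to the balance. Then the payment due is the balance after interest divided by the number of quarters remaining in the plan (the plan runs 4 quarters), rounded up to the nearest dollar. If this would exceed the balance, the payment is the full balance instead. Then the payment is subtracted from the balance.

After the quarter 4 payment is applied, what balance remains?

Quarter 1: $5,658.58 +$176.00 interest = $5,834.58; pay $1,459.00 → $4,375.58
Quarter 2: $4,375.58 +$136.00 interest = $4,511.58; pay $1,504.00 → $3,007.58
Quarter 3: $3,007.58 +$94.00 interest = $3,101.58; pay $1,551.00 → $1,550.58
Quarter 4: $1,550.58 +$49.00 interest = $1,599.58; pay $1,599.58 → $0.00

$0.00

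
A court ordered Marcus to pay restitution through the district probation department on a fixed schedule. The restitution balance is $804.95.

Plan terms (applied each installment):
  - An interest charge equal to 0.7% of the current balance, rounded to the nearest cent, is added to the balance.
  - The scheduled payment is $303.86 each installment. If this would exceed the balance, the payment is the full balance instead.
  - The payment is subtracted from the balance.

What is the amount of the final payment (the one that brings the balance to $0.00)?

# | Opening | Interest | Payment | End bal
1 | $804.95 | $5.63 | $303.86 | $506.72
2 | $506.72 | $3.55 | $303.86 | $206.41
3 | $206.41 | $1.44 | $207.85 | $0.00

$207.85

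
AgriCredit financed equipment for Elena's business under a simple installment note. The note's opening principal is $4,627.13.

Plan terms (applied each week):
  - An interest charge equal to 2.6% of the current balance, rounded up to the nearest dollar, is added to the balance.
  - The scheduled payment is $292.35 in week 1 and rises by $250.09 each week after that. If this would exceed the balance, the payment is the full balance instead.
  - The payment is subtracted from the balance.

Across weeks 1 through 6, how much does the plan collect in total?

Week 1: opening $4,627.13; interest $121.00 → $4,748.13; payment $292.35; balance $4,455.78
Week 2: opening $4,455.78; interest $116.00 → $4,571.78; payment $542.44; balance $4,029.34
Week 3: opening $4,029.34; interest $105.00 → $4,134.34; payment $792.53; balance $3,341.81
Week 4: opening $3,341.81; interest $87.00 → $3,428.81; payment $1,042.62; balance $2,386.19
Week 5: opening $2,386.19; interest $63.00 → $2,449.19; payment $1,292.71; balance $1,156.48
Week 6: opening $1,156.48; interest $31.00 → $1,187.48; payment $1,187.48; balance $0.00
Total paid: $5,150.13

$5,150.13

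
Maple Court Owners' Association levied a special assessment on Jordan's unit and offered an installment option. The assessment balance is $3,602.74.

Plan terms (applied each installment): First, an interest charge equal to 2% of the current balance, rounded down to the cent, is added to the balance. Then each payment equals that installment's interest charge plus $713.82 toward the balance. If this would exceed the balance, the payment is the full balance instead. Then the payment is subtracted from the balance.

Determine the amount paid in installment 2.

$771.59

# | Opening | Interest | Payment | End bal
1 | $3,602.74 | $72.05 | $785.87 | $2,888.92
2 | $2,888.92 | $57.77 | $771.59 | $2,175.10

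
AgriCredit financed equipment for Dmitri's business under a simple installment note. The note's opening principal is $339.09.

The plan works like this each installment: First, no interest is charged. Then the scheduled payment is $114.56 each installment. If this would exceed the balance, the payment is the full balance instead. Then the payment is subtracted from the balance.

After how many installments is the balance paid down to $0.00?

Installment 1: $339.09 − $114.56 → $224.53
Installment 2: $224.53 − $114.56 → $109.97
Installment 3: $109.97 − $109.97 → $0.00
Balance reaches $0.00 in installment 3.

3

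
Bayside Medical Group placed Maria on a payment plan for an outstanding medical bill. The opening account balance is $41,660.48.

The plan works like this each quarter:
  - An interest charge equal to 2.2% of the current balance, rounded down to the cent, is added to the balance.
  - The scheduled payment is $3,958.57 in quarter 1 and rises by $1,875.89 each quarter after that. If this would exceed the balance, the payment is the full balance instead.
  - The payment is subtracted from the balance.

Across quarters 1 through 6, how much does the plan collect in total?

$45,286.68

Quarter 1: opening $41,660.48; interest $916.53 → $42,577.01; payment $3,958.57; balance $38,618.44
Quarter 2: opening $38,618.44; interest $849.60 → $39,468.04; payment $5,834.46; balance $33,633.58
Quarter 3: opening $33,633.58; interest $739.93 → $34,373.51; payment $7,710.35; balance $26,663.16
Quarter 4: opening $26,663.16; interest $586.58 → $27,249.74; payment $9,586.24; balance $17,663.50
Quarter 5: opening $17,663.50; interest $388.59 → $18,052.09; payment $11,462.13; balance $6,589.96
Quarter 6: opening $6,589.96; interest $144.97 → $6,734.93; payment $6,734.93; balance $0.00
Total paid: $45,286.68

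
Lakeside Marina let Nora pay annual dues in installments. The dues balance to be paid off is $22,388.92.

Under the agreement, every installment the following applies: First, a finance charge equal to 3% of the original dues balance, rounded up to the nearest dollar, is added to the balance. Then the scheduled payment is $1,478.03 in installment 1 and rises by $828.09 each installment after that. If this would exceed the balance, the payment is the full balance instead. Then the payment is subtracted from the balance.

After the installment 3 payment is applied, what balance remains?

Installment 1: opening $22,388.92; interest $672.00 → $23,060.92; payment $1,478.03; balance $21,582.89
Installment 2: opening $21,582.89; interest $672.00 → $22,254.89; payment $2,306.12; balance $19,948.77
Installment 3: opening $19,948.77; interest $672.00 → $20,620.77; payment $3,134.21; balance $17,486.56

$17,486.56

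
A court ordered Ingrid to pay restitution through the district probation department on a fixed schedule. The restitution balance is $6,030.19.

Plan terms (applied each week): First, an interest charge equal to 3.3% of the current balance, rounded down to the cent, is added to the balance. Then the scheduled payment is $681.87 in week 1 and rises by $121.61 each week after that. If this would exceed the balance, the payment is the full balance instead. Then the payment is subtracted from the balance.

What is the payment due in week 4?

Week 1: opening $6,030.19; interest $198.99 → $6,229.18; payment $681.87; balance $5,547.31
Week 2: opening $5,547.31; interest $183.06 → $5,730.37; payment $803.48; balance $4,926.89
Week 3: opening $4,926.89; interest $162.58 → $5,089.47; payment $925.09; balance $4,164.38
Week 4: opening $4,164.38; interest $137.42 → $4,301.80; payment $1,046.70; balance $3,255.10

$1,046.70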